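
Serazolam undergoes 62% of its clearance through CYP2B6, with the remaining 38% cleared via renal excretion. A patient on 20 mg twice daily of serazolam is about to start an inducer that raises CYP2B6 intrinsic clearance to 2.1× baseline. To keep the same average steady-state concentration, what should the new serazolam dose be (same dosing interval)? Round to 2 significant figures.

34 mg

The CYP2B6 pathway (62% of clearance) rises to 2.1× activity: 0.62 × 2.1 = 1.302.
Non-CYP routes (38%) are unchanged.
CL_new/CL_old = 1.302 + 0.38 = 1.682.
Css,avg = (dose rate)/CL, so holding Css fixed requires dose ∝ CL: 20 × 1.682 = 34 mg.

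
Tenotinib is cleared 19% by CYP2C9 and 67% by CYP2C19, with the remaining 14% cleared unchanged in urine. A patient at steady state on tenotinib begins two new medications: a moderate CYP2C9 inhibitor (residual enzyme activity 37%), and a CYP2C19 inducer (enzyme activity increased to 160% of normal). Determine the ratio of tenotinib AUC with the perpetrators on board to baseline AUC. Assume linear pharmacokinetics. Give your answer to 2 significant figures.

0.78

CYP2C9: 0.19 × 0.37 = 0.0703
CYP2C19: 0.67 × 1.6 = 1.072
Other: 0.14 (unchanged)
CL_new/CL_old = 0.0703 + 1.072 + 0.14 = 1.2823.
Net AUC ratio = 1 / 1.2823 = 0.78.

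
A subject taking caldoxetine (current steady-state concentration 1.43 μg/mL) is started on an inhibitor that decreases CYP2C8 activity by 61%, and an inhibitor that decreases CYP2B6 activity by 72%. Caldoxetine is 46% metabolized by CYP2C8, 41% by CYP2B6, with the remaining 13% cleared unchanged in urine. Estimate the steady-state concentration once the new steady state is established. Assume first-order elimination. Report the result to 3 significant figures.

3.37 μg/mL

CYP2C8: 0.46 × 0.39 = 0.1794
CYP2B6: 0.41 × 0.28 = 0.1148
Other: 0.13 (unchanged)
New clearance relative to baseline: 0.1794 + 0.1148 + 0.13 = 0.4242.
New steady-state concentration = 1.43 / 0.4242 = 3.37 μg/mL (concentration scales inversely with clearance).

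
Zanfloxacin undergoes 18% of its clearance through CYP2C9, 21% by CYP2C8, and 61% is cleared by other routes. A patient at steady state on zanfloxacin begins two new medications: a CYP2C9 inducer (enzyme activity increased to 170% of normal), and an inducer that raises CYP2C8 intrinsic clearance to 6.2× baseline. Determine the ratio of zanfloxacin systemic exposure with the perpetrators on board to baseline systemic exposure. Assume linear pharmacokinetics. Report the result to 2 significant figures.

The CYP2C9 pathway (18% of clearance) rises to 1.7× activity: 0.18 × 1.7 = 0.306.
The CYP2C8 pathway (21% of clearance) increases to 6.2× activity: 0.21 × 6.2 = 1.302.
The remaining 61% of clearance is unaffected.
New clearance relative to baseline: 0.306 + 1.302 + 0.61 = 2.218.
Systemic exposure ∝ 1/CL: fold-change = 1 / 2.218 = 0.45.

0.45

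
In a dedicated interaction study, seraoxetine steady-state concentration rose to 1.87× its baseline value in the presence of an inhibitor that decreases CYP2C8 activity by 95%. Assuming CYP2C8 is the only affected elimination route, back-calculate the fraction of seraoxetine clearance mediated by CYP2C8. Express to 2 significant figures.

0.49

Let x = fm,CYP2C8. Because steady-state concentration ∝ 1/CL, relative clearance fell to 1/1.87 = 0.5348.
Setting x·0.05 + (1 − x) = 0.5348 and solving: x = (0.5348 − 1)/(0.05 − 1) = 0.49.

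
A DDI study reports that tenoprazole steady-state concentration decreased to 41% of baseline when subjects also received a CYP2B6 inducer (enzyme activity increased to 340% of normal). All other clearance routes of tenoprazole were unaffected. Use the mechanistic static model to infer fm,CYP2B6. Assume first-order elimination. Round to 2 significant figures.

0.60

Write x for the fraction cleared via CYP2B6. The observed steady-state concentration change means clearance rose to 1/0.410 = 2.439 of baseline.
Only the CYP2B6 route changed, so 2.439 = x·3.4 + (1 − x), giving x = 0.60.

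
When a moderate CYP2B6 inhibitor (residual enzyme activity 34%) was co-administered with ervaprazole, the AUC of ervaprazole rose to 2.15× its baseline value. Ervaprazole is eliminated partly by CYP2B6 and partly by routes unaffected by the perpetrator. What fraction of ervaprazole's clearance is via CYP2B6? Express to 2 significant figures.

CL'/CL = 1 / 2.15 = 0.4651
0.34·fm + (1 − fm) = 0.4651
fm = (0.4651 − 1) / (0.34 − 1) = 0.81

0.81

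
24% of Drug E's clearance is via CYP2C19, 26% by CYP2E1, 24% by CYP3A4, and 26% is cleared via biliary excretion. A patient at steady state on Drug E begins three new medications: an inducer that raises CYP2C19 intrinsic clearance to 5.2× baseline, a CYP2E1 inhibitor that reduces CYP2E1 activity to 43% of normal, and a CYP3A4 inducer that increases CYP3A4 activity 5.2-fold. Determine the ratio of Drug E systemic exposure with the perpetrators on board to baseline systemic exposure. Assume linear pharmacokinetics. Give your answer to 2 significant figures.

0.35

The CYP2C19 pathway (24% of clearance) rises to 5.2× activity: 0.24 × 5.2 = 1.248.
The CYP2E1 pathway (26% of clearance) falls to 0.43× activity: 0.26 × 0.43 = 0.1118.
The CYP3A4 pathway (24% of clearance) increases to 5.2× activity: 0.24 × 5.2 = 1.248.
Non-CYP routes (26%) are unchanged.
Relative clearance = 1.248 + 0.1118 + 1.248 + 0.26 = 2.8678.
Because systemic exposure varies inversely with clearance, the combined effect is 1 / 2.8678 = 0.35.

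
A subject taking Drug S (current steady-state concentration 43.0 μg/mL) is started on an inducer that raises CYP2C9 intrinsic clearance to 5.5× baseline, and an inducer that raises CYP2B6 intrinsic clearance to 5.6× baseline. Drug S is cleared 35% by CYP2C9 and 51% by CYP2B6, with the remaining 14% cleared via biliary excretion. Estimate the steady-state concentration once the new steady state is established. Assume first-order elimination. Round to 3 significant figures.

The CYP2C9 pathway (35% of clearance) rises to 5.5× activity: 0.35 × 5.5 = 1.925.
The CYP2B6 pathway (51% of clearance) rises to 5.6× activity: 0.51 × 5.6 = 2.856.
Non-CYP routes (14%) are unchanged.
New clearance relative to baseline: 1.925 + 2.856 + 0.14 = 4.921.
New steady-state concentration = 43.0 / 4.921 = 8.74 μg/mL (concentration scales inversely with clearance).

8.74 μg/mL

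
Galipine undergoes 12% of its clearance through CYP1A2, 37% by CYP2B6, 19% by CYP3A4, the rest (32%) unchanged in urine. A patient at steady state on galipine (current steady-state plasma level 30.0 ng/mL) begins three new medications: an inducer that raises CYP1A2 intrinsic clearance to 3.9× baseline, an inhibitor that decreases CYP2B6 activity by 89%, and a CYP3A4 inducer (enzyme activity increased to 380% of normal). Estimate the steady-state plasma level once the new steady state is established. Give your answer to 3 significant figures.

The CYP1A2 pathway (12% of clearance) increases to 3.9× activity: 0.12 × 3.9 = 0.468.
The CYP2B6 pathway (37% of clearance) falls to 0.11× activity: 0.37 × 0.11 = 0.0407.
The CYP3A4 pathway (19% of clearance) rises to 3.8× activity: 0.19 × 3.8 = 0.722.
Non-CYP routes (32%) are unchanged.
New clearance relative to baseline: 0.468 + 0.0407 + 0.722 + 0.32 = 1.5507.
Steady-state plasma level ∝ 1/CL: new value = 30.0 / 1.5507 = 19.3 ng/mL.

19.3 ng/mL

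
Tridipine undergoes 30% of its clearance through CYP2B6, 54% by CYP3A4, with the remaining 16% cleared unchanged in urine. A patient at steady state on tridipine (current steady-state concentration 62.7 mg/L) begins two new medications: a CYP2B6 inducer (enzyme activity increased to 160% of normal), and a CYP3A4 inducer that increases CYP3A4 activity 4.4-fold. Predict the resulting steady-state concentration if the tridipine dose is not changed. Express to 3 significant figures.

The CYP2B6 pathway (30% of clearance) is boosted to 1.6× activity: 0.3 × 1.6 = 0.48.
The CYP3A4 pathway (54% of clearance) increases to 4.4× activity: 0.54 × 4.4 = 2.376.
Non-CYP routes (16%) are unchanged.
CL_new/CL_old = 0.48 + 2.376 + 0.16 = 3.016.
New steady-state concentration = 62.7 / 3.016 = 20.8 mg/L (concentration scales inversely with clearance).

20.8 mg/L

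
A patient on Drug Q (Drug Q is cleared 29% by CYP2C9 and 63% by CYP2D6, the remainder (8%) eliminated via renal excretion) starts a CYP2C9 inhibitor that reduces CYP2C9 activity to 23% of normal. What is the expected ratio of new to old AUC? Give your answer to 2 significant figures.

The CYP2C9 pathway (29% of clearance) drops to 0.23× activity: 0.29 × 0.23 = 0.0667.
CYP2D6 (63%) and the residual 8% are unaffected.
Relative clearance = 0.0667 + 0.63 + 0.08 = 0.7767.
AUC is inversely proportional to clearance, so the fold-change is 1 / 0.7767 = 1.3.

1.3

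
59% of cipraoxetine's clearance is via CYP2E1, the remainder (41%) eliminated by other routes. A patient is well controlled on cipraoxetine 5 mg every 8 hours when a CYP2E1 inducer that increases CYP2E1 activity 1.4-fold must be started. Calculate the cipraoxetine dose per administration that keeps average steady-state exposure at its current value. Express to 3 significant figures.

The CYP2E1 pathway (59% of clearance) increases to 1.4× activity: 0.59 × 1.4 = 0.826.
Non-CYP routes (41%) are unchanged.
New clearance relative to baseline: 0.826 + 0.41 = 1.236.
Css,avg = (dose rate)/CL, so holding Css fixed requires dose ∝ CL: 5 × 1.236 = 6.18 mg.

6.18 mg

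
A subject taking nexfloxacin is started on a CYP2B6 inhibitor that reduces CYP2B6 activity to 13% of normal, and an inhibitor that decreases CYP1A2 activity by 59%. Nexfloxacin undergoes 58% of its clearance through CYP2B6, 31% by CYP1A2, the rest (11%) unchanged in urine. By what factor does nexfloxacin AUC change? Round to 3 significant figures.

3.20

The CYP2B6 pathway (58% of clearance) is reduced to 0.13× activity: 0.58 × 0.13 = 0.0754.
The CYP1A2 pathway (31% of clearance) drops to 0.41× activity: 0.31 × 0.41 = 0.1271.
Non-CYP routes (11%) are unchanged.
CL_new/CL_old = 0.0754 + 0.1271 + 0.11 = 0.3125.
Net AUC ratio = 1 / 0.3125 = 3.20.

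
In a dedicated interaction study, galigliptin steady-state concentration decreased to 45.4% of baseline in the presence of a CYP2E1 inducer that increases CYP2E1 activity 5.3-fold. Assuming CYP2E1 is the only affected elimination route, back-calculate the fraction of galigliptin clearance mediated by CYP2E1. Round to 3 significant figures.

Let fm be the CYP2E1 fraction. New clearance relative to baseline = fm × 5.3 + (1 − fm).
Steady-state concentration ratio = 1 / (new CL fraction), so new CL fraction = 1 / 0.454 = 2.203.
fm × 5.3 + 1 − fm = 2.203  ⇒  fm × (5.3 − 1) = 1.203  ⇒  fm = 0.280.

0.280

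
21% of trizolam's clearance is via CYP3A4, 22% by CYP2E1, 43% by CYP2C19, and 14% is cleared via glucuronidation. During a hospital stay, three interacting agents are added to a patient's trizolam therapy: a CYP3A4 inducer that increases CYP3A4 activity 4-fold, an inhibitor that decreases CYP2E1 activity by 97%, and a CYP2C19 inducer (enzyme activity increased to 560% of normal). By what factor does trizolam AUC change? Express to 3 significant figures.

0.295

CYP3A4: 0.21 × 4 = 0.84
CYP2E1: 0.22 × 0.03 = 0.0066
CYP2C19: 0.43 × 5.6 = 2.408
Other: 0.14 (unchanged)
New clearance relative to baseline: 0.84 + 0.0066 + 2.408 + 0.14 = 3.3946.
Because AUC varies inversely with clearance, the combined effect is 1 / 3.3946 = 0.295.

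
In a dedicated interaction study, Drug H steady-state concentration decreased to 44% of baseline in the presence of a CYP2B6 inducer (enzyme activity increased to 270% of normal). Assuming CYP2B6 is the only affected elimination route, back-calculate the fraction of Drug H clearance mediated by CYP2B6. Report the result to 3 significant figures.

0.749

Let fm be the CYP2B6 fraction. New clearance relative to baseline = fm × 2.7 + (1 − fm).
Steady-state concentration ratio = 1 / (new CL fraction), so new CL fraction = 1 / 0.440 = 2.273.
fm × 2.7 + 1 − fm = 2.273  ⇒  fm × (2.7 − 1) = 1.273  ⇒  fm = 0.749.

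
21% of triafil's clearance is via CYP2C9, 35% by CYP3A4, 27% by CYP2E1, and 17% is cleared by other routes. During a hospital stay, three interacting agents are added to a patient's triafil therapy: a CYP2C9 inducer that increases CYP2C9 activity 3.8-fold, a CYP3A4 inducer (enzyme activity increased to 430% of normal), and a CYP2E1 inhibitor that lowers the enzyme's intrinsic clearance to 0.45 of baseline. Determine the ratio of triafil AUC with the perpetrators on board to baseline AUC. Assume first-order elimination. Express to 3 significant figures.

The CYP2C9 pathway (21% of clearance) is boosted to 3.8× activity: 0.21 × 3.8 = 0.798.
The CYP3A4 pathway (35% of clearance) rises to 4.3× activity: 0.35 × 4.3 = 1.505.
The CYP2E1 pathway (27% of clearance) falls to 0.45× activity: 0.27 × 0.45 = 0.1215.
Non-CYP routes (17%) are unchanged.
New clearance relative to baseline: 0.798 + 1.505 + 0.1215 + 0.17 = 2.5945.
AUC ∝ 1/CL: fold-change = 1 / 2.5945 = 0.385.

0.385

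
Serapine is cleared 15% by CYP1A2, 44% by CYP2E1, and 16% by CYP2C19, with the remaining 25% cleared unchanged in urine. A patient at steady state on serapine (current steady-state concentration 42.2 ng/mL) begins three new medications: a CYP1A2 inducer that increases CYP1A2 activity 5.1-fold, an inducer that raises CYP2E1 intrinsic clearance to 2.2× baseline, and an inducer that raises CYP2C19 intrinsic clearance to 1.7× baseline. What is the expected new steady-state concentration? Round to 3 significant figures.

CYP1A2: 0.15 × 5.1 = 0.765
CYP2E1: 0.44 × 2.2 = 0.968
CYP2C19: 0.16 × 1.7 = 0.272
Other: 0.25 (unchanged)
Relative clearance = 0.765 + 0.968 + 0.272 + 0.25 = 2.255.
Steady-state concentration ∝ 1/CL: new value = 42.2 / 2.255 = 18.7 ng/mL.

18.7 ng/mL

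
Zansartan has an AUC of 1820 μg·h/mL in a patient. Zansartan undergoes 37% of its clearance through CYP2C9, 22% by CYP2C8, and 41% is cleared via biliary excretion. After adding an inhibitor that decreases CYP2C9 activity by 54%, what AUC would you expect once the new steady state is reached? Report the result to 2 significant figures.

2.3 × 10³ μg·h/mL

The CYP2C9 pathway (37% of clearance) drops to 0.46× activity: 0.37 × 0.46 = 0.1702.
CYP2C8 (22%) and the residual 41% are unaffected.
New clearance relative to baseline: 0.1702 + 0.22 + 0.41 = 0.8002.
AUC ∝ 1/CL, so new value = 1820 / 0.8002 = 2.3 × 10³ μg·h/mL.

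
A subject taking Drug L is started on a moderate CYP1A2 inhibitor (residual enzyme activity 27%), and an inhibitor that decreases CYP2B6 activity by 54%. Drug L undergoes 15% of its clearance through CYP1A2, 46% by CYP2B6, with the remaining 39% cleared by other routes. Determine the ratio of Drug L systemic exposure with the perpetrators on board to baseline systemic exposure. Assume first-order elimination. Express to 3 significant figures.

1.56

The CYP1A2 pathway (15% of clearance) falls to 0.27× activity: 0.15 × 0.27 = 0.0405.
The CYP2B6 pathway (46% of clearance) drops to 0.46× activity: 0.46 × 0.46 = 0.2116.
The remaining 39% of clearance is unaffected.
Relative clearance = 0.0405 + 0.2116 + 0.39 = 0.6421.
Because systemic exposure varies inversely with clearance, the combined effect is 1 / 0.6421 = 1.56.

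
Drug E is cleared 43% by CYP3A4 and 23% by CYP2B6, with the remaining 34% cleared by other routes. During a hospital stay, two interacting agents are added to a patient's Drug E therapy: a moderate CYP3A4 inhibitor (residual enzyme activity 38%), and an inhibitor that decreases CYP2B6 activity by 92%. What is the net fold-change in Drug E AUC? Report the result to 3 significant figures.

The CYP3A4 pathway (43% of clearance) drops to 0.38× activity: 0.43 × 0.38 = 0.1634.
The CYP2B6 pathway (23% of clearance) drops to 0.08× activity: 0.23 × 0.08 = 0.0184.
The remaining 34% of clearance is unaffected.
New clearance relative to baseline: 0.1634 + 0.0184 + 0.34 = 0.5218.
AUC ∝ 1/CL: fold-change = 1 / 0.5218 = 1.92.

1.92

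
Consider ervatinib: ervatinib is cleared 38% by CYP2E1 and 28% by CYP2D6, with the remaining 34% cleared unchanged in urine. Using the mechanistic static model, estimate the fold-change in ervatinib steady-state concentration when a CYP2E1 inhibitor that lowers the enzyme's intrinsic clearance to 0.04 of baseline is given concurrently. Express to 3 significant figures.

1.57

CYP2E1: 0.38 × 0.04 = 0.0152
CYP2D6: 0.28 (unchanged)
Other: 0.34 (unchanged)
CL_new/CL_old = 0.0152 + 0.28 + 0.34 = 0.6352.
Steady-state concentration is inversely proportional to clearance, so the fold-change is 1 / 0.6352 = 1.57.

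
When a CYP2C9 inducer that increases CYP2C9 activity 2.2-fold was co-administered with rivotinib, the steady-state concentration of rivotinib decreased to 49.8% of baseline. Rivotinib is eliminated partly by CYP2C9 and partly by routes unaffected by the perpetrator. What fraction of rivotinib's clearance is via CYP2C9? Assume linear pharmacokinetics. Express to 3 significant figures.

Let x = fm,CYP2C9. Because steady-state concentration ∝ 1/CL, relative clearance rose to 1/0.498 = 2.008.
Setting x·2.2 + (1 − x) = 2.008 and solving: x = (2.008 − 1)/(2.2 − 1) = 0.840.

0.840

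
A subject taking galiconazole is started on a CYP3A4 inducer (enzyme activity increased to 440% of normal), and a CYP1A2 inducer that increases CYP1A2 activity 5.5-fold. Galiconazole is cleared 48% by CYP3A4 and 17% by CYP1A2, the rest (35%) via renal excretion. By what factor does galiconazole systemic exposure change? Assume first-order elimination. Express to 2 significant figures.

The CYP3A4 pathway (48% of clearance) increases to 4.4× activity: 0.48 × 4.4 = 2.112.
The CYP1A2 pathway (17% of clearance) increases to 5.5× activity: 0.17 × 5.5 = 0.935.
Non-CYP routes (35%) are unchanged.
CL_new/CL_old = 2.112 + 0.935 + 0.35 = 3.397.
Because systemic exposure varies inversely with clearance, the combined effect is 1 / 3.397 = 0.29.

0.29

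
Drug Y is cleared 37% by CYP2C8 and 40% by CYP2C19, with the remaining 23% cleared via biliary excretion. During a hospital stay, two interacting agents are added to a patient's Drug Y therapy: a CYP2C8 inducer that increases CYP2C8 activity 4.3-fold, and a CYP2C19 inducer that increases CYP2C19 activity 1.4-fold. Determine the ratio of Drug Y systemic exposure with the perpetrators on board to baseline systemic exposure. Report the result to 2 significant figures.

The CYP2C8 pathway (37% of clearance) rises to 4.3× activity: 0.37 × 4.3 = 1.591.
The CYP2C19 pathway (40% of clearance) increases to 1.4× activity: 0.4 × 1.4 = 0.56.
The remaining 23% of clearance is unaffected.
New clearance relative to baseline: 1.591 + 0.56 + 0.23 = 2.381.
Systemic exposure ∝ 1/CL: fold-change = 1 / 2.381 = 0.42.

0.42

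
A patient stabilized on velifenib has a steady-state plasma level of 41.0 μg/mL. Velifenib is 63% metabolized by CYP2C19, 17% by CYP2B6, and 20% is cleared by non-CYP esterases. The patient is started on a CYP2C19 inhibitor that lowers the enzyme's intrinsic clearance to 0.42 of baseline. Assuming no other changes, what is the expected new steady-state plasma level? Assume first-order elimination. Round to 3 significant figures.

64.6 μg/mL

The CYP2C19 pathway (63% of clearance) is reduced to 0.42× activity: 0.63 × 0.42 = 0.2646.
CYP2B6 (17%) and the residual 20% are unaffected.
Relative clearance = 0.2646 + 0.17 + 0.2 = 0.6346.
New steady-state plasma level = baseline ÷ relative clearance = 41.0 / 0.6346 = 64.6 μg/mL.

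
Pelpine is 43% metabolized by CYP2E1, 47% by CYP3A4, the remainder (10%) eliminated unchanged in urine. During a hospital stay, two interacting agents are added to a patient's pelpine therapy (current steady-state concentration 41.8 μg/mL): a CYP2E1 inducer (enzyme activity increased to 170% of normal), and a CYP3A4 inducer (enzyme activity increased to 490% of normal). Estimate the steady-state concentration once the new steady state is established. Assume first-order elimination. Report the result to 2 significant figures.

CYP2E1: 0.43 × 1.7 = 0.731
CYP3A4: 0.47 × 4.9 = 2.303
Other: 0.1 (unchanged)
Relative clearance = 0.731 + 2.303 + 0.1 = 3.134.
Steady-state concentration ∝ 1/CL: new value = 41.8 / 3.134 = 13 μg/mL.

13 μg/mL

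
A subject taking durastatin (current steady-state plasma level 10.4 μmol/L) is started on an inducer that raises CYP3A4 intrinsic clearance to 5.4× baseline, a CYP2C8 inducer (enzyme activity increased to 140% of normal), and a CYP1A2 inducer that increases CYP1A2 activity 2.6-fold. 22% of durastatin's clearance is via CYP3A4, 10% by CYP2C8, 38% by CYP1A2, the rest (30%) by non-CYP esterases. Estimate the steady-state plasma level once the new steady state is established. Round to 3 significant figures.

3.98 μmol/L

The CYP3A4 pathway (22% of clearance) rises to 5.4× activity: 0.22 × 5.4 = 1.188.
The CYP2C8 pathway (10% of clearance) rises to 1.4× activity: 0.1 × 1.4 = 0.14.
The CYP1A2 pathway (38% of clearance) increases to 2.6× activity: 0.38 × 2.6 = 0.988.
Non-CYP routes (30%) are unchanged.
Relative clearance = 1.188 + 0.14 + 0.988 + 0.3 = 2.616.
New steady-state plasma level = 10.4 / 2.616 = 3.98 μmol/L (concentration scales inversely with clearance).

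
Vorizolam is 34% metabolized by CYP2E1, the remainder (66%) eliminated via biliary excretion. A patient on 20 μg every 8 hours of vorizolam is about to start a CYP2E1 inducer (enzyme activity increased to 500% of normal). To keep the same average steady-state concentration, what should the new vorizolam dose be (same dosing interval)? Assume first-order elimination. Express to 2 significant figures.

47 μg

CYP2E1: 0.34 × 5 = 1.7
Other: 0.66 (unchanged)
New clearance relative to baseline: 1.7 + 0.66 = 2.36.
To maintain the same steady-state level, dose must scale with clearance: new dose = 20 × 2.36 = 47 μg.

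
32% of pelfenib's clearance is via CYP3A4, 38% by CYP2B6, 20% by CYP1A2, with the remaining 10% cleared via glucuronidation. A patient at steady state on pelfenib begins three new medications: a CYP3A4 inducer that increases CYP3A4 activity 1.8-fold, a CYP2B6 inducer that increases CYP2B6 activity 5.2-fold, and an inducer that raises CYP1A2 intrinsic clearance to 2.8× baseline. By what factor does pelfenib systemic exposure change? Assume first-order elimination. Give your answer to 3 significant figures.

0.311

CYP3A4: 0.32 × 1.8 = 0.576
CYP2B6: 0.38 × 5.2 = 1.976
CYP1A2: 0.2 × 2.8 = 0.56
Other: 0.1 (unchanged)
Relative clearance = 0.576 + 1.976 + 0.56 + 0.1 = 3.212.
Net systemic exposure ratio = 1 / 3.212 = 0.311.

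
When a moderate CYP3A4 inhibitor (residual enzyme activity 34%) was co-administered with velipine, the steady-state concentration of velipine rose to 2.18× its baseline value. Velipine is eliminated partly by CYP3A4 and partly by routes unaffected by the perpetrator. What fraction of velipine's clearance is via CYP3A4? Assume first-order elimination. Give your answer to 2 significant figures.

CL'/CL = 1 / 2.18 = 0.4587
0.34·fm + (1 − fm) = 0.4587
fm = (0.4587 − 1) / (0.34 − 1) = 0.82

0.82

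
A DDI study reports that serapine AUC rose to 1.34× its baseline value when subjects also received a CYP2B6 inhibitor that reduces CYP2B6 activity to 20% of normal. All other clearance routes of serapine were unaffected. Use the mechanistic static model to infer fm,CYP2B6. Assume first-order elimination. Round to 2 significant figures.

0.32

CL'/CL = 1 / 1.34 = 0.7463
0.2·fm + (1 − fm) = 0.7463
fm = (0.7463 − 1) / (0.2 − 1) = 0.32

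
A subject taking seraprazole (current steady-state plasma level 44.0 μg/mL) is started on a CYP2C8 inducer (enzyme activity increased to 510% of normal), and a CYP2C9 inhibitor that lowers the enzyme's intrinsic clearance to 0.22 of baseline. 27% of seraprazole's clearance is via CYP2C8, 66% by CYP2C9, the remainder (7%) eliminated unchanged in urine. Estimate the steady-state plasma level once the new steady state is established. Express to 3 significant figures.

27.6 μg/mL

The CYP2C8 pathway (27% of clearance) increases to 5.1× activity: 0.27 × 5.1 = 1.377.
The CYP2C9 pathway (66% of clearance) falls to 0.22× activity: 0.66 × 0.22 = 0.1452.
The remaining 7% of clearance is unaffected.
CL_new/CL_old = 1.377 + 0.1452 + 0.07 = 1.5922.
Steady-state plasma level ∝ 1/CL: new value = 44.0 / 1.5922 = 27.6 μg/mL.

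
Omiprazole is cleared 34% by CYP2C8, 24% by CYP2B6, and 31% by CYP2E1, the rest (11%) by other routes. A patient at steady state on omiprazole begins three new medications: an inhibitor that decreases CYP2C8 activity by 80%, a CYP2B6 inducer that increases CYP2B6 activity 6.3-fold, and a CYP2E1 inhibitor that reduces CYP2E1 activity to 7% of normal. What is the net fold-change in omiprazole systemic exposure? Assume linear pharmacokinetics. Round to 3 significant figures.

The CYP2C8 pathway (34% of clearance) falls to 0.2× activity: 0.34 × 0.2 = 0.068.
The CYP2B6 pathway (24% of clearance) rises to 6.3× activity: 0.24 × 6.3 = 1.512.
The CYP2E1 pathway (31% of clearance) falls to 0.07× activity: 0.31 × 0.07 = 0.0217.
The remaining 11% of clearance is unaffected.
Relative clearance = 0.068 + 1.512 + 0.0217 + 0.11 = 1.7117.
Net systemic exposure ratio = 1 / 1.7117 = 0.584.

0.584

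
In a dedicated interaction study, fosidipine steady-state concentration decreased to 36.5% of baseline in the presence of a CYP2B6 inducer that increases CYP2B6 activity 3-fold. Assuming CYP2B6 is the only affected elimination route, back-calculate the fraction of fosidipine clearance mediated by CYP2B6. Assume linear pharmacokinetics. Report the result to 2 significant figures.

0.87

Write x for the fraction cleared via CYP2B6. The observed steady-state concentration change means clearance rose to 1/0.365 = 2.74 of baseline.
Only the CYP2B6 route changed, so 2.74 = x·3 + (1 − x), giving x = 0.87.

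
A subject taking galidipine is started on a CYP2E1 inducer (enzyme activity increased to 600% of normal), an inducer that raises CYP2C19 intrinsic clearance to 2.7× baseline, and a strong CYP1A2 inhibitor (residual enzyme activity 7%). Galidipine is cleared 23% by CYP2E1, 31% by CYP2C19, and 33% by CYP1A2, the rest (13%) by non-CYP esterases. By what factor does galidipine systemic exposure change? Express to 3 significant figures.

The CYP2E1 pathway (23% of clearance) increases to 6× activity: 0.23 × 6 = 1.38.
The CYP2C19 pathway (31% of clearance) increases to 2.7× activity: 0.31 × 2.7 = 0.837.
The CYP1A2 pathway (33% of clearance) falls to 0.07× activity: 0.33 × 0.07 = 0.0231.
Non-CYP routes (13%) are unchanged.
CL_new/CL_old = 1.38 + 0.837 + 0.0231 + 0.13 = 2.3701.
Systemic exposure ∝ 1/CL: fold-change = 1 / 2.3701 = 0.422.

0.422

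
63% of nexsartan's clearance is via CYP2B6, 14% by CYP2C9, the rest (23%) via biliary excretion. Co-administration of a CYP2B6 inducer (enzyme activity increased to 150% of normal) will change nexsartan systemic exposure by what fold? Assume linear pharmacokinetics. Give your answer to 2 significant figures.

0.76

The CYP2B6 pathway (63% of clearance) increases to 1.5× activity: 0.63 × 1.5 = 0.945.
CYP2C9 (14%) and the residual 23% are unaffected.
Relative clearance = 0.945 + 0.14 + 0.23 = 1.315.
Systemic exposure is inversely proportional to clearance, so the fold-change is 1 / 1.315 = 0.76.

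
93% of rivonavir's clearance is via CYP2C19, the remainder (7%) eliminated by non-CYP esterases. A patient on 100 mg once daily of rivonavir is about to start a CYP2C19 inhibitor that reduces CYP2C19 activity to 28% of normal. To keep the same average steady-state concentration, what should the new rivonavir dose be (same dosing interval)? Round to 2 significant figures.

33 mg

The CYP2C19 pathway (93% of clearance) drops to 0.28× activity: 0.93 × 0.28 = 0.2604.
Non-CYP routes (7%) are unchanged.
Relative clearance = 0.2604 + 0.07 = 0.3304.
To maintain the same steady-state level, dose must scale with clearance: new dose = 100 × 0.3304 = 33 mg.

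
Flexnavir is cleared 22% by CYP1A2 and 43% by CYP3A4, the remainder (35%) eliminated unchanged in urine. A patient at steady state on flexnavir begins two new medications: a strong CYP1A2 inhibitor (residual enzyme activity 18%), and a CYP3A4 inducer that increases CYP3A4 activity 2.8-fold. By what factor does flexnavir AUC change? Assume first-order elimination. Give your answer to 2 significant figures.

0.63

The CYP1A2 pathway (22% of clearance) falls to 0.18× activity: 0.22 × 0.18 = 0.0396.
The CYP3A4 pathway (43% of clearance) is boosted to 2.8× activity: 0.43 × 2.8 = 1.204.
Non-CYP routes (35%) are unchanged.
CL_new/CL_old = 0.0396 + 1.204 + 0.35 = 1.5936.
Because AUC varies inversely with clearance, the combined effect is 1 / 1.5936 = 0.63.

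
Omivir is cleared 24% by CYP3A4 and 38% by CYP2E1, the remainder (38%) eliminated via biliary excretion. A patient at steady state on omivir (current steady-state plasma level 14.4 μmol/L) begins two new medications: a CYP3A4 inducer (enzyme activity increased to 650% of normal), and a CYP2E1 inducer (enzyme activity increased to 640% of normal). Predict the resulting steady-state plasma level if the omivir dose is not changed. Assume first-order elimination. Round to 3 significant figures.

CYP3A4: 0.24 × 6.5 = 1.56
CYP2E1: 0.38 × 6.4 = 2.432
Other: 0.38 (unchanged)
New clearance relative to baseline: 1.56 + 2.432 + 0.38 = 4.372.
New steady-state plasma level = 14.4 / 4.372 = 3.29 μmol/L (concentration scales inversely with clearance).

3.29 μmol/L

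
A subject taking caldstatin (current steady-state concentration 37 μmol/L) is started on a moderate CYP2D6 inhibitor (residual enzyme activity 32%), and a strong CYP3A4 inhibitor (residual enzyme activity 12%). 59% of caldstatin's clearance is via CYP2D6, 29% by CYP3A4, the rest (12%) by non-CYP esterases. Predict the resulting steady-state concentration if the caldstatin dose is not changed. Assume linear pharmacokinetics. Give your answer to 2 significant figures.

1.1 × 10² μmol/L

The CYP2D6 pathway (59% of clearance) is reduced to 0.32× activity: 0.59 × 0.32 = 0.1888.
The CYP3A4 pathway (29% of clearance) is reduced to 0.12× activity: 0.29 × 0.12 = 0.0348.
Non-CYP routes (12%) are unchanged.
New clearance relative to baseline: 0.1888 + 0.0348 + 0.12 = 0.3436.
Steady-state concentration ∝ 1/CL: new value = 37 / 0.3436 = 1.1 × 10² μmol/L.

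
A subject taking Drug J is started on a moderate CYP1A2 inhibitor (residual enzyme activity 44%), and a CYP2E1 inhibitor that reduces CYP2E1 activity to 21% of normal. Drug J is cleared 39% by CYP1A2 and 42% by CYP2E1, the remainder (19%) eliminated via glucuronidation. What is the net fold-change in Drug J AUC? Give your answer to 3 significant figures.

2.22

The CYP1A2 pathway (39% of clearance) is reduced to 0.44× activity: 0.39 × 0.44 = 0.1716.
The CYP2E1 pathway (42% of clearance) falls to 0.21× activity: 0.42 × 0.21 = 0.0882.
The remaining 19% of clearance is unaffected.
CL_new/CL_old = 0.1716 + 0.0882 + 0.19 = 0.4498.
Net AUC ratio = 1 / 0.4498 = 2.22.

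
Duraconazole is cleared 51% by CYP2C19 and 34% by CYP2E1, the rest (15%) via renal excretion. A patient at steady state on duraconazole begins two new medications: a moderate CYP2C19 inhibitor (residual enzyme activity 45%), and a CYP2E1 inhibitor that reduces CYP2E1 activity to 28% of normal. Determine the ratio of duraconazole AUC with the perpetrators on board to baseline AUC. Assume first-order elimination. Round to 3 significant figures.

The CYP2C19 pathway (51% of clearance) is reduced to 0.45× activity: 0.51 × 0.45 = 0.2295.
The CYP2E1 pathway (34% of clearance) is reduced to 0.28× activity: 0.34 × 0.28 = 0.0952.
The remaining 15% of clearance is unaffected.
New clearance relative to baseline: 0.2295 + 0.0952 + 0.15 = 0.4747.
AUC ∝ 1/CL: fold-change = 1 / 0.4747 = 2.11.

2.11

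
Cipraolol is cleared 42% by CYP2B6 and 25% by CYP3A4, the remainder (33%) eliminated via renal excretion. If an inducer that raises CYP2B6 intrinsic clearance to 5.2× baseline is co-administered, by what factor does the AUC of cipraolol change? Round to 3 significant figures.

The CYP2B6 pathway (42% of clearance) is boosted to 5.2× activity: 0.42 × 5.2 = 2.184.
CYP3A4 (25%) and the residual 33% are unaffected.
New clearance relative to baseline: 2.184 + 0.25 + 0.33 = 2.764.
AUC ratio = CL_old/CL_new = 1 / 2.764 = 0.362.

0.362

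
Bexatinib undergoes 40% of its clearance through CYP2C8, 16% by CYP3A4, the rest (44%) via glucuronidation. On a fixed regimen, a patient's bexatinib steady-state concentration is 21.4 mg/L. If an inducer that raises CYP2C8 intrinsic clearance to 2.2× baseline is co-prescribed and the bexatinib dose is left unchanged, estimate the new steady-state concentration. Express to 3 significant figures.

The CYP2C8 pathway (40% of clearance) is boosted to 2.2× activity: 0.4 × 2.2 = 0.88.
CYP3A4 (16%) and the residual 44% are unaffected.
New clearance relative to baseline: 0.88 + 0.16 + 0.44 = 1.48.
New steady-state concentration = baseline ÷ relative clearance = 21.4 / 1.48 = 14.5 mg/L.

14.5 mg/L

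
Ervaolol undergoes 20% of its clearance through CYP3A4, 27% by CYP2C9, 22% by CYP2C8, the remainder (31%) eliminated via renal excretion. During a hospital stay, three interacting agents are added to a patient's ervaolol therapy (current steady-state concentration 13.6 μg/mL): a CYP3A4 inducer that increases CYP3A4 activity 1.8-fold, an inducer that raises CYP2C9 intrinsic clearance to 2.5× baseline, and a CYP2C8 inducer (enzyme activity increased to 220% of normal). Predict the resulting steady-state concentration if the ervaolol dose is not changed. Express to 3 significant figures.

The CYP3A4 pathway (20% of clearance) rises to 1.8× activity: 0.2 × 1.8 = 0.36.
The CYP2C9 pathway (27% of clearance) rises to 2.5× activity: 0.27 × 2.5 = 0.675.
The CYP2C8 pathway (22% of clearance) increases to 2.2× activity: 0.22 × 2.2 = 0.484.
The remaining 31% of clearance is unaffected.
CL_new/CL_old = 0.36 + 0.675 + 0.484 + 0.31 = 1.829.
Steady-state concentration ∝ 1/CL: new value = 13.6 / 1.829 = 7.44 μg/mL.

7.44 μg/mL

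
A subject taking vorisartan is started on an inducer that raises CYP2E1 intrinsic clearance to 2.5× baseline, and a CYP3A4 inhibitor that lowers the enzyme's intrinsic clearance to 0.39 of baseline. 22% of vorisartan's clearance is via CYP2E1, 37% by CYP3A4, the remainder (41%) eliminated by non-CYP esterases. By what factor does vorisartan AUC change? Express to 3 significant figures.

0.906

The CYP2E1 pathway (22% of clearance) rises to 2.5× activity: 0.22 × 2.5 = 0.55.
The CYP3A4 pathway (37% of clearance) drops to 0.39× activity: 0.37 × 0.39 = 0.1443.
Non-CYP routes (41%) are unchanged.
Relative clearance = 0.55 + 0.1443 + 0.41 = 1.1043.
Net AUC ratio = 1 / 1.1043 = 0.906.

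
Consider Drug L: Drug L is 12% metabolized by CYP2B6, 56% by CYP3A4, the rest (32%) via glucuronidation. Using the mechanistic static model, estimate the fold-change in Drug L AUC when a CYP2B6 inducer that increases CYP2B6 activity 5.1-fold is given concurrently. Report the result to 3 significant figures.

CYP2B6: 0.12 × 5.1 = 0.612
CYP3A4: 0.56 (unchanged)
Other: 0.32 (unchanged)
Relative clearance = 0.612 + 0.56 + 0.32 = 1.492.
Since AUC ∝ 1/CL, the ratio is 1 / 1.492 = 0.670.

0.670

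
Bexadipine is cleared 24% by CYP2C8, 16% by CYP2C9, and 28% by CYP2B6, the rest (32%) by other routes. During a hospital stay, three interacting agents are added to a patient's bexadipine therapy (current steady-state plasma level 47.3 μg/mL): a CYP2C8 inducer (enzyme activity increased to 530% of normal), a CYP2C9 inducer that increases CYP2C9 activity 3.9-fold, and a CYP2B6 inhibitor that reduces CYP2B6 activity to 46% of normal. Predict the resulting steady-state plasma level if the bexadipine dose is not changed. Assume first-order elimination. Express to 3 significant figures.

CYP2C8: 0.24 × 5.3 = 1.272
CYP2C9: 0.16 × 3.9 = 0.624
CYP2B6: 0.28 × 0.46 = 0.1288
Other: 0.32 (unchanged)
Relative clearance = 1.272 + 0.624 + 0.1288 + 0.32 = 2.3448.
Dividing the baseline by the relative clearance: 47.3 / 2.3448 = 20.2 μg/mL.

20.2 μg/mL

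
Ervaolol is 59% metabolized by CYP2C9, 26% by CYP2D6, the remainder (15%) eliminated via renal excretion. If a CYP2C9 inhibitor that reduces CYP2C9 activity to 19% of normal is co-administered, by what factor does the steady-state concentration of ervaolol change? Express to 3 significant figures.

The CYP2C9 pathway (59% of clearance) is reduced to 0.19× activity: 0.59 × 0.19 = 0.1121.
CYP2D6 (26%) and the residual 15% are unaffected.
CL_new/CL_old = 0.1121 + 0.26 + 0.15 = 0.5221.
Steady-state concentration ratio = CL_old/CL_new = 1 / 0.5221 = 1.92.

1.92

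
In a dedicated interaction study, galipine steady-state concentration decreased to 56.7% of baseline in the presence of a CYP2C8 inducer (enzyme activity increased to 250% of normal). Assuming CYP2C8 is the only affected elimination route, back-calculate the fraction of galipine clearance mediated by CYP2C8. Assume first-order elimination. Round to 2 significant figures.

Let x = fm,CYP2C8. Because steady-state concentration ∝ 1/CL, relative clearance rose to 1/0.567 = 1.764.
Setting x·2.5 + (1 − x) = 1.764 and solving: x = (1.764 − 1)/(2.5 − 1) = 0.51.

0.51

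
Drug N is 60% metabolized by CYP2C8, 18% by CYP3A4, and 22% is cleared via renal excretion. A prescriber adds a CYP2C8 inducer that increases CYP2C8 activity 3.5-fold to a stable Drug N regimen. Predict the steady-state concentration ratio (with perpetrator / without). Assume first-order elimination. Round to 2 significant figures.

CYP2C8: 0.6 × 3.5 = 2.1
CYP3A4: 0.18 (unchanged)
Other: 0.22 (unchanged)
Relative clearance = 2.1 + 0.18 + 0.22 = 2.5.
Steady-state concentration is inversely proportional to clearance, so the fold-change is 1 / 2.5 = 0.40.

0.40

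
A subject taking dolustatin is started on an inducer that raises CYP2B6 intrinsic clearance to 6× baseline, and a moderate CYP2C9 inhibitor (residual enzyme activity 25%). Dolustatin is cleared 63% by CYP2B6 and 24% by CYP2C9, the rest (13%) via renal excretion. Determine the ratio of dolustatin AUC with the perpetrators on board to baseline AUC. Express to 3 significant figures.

The CYP2B6 pathway (63% of clearance) rises to 6× activity: 0.63 × 6 = 3.78.
The CYP2C9 pathway (24% of clearance) is reduced to 0.25× activity: 0.24 × 0.25 = 0.06.
Non-CYP routes (13%) are unchanged.
Relative clearance = 3.78 + 0.06 + 0.13 = 3.97.
Net AUC ratio = 1 / 3.97 = 0.252.

0.252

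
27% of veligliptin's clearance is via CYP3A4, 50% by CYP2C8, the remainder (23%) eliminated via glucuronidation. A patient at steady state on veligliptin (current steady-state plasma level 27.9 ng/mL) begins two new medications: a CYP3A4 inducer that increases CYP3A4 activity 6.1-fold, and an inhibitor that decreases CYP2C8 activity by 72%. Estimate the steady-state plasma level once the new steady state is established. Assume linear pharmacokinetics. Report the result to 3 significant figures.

13.8 ng/mL

The CYP3A4 pathway (27% of clearance) is boosted to 6.1× activity: 0.27 × 6.1 = 1.647.
The CYP2C8 pathway (50% of clearance) falls to 0.28× activity: 0.5 × 0.28 = 0.14.
The remaining 23% of clearance is unaffected.
New clearance relative to baseline: 1.647 + 0.14 + 0.23 = 2.017.
Steady-state plasma level ∝ 1/CL: new value = 27.9 / 2.017 = 13.8 ng/mL.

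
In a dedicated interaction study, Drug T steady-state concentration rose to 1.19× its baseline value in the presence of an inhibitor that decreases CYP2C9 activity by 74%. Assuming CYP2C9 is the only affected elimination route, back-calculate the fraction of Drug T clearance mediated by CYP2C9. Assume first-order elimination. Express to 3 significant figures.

Let x = fm,CYP2C9. Because steady-state concentration ∝ 1/CL, relative clearance fell to 1/1.19 = 0.8403.
Only the CYP2C9 route changed, so 0.8403 = x·0.26 + (1 − x), giving x = 0.216.

0.216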